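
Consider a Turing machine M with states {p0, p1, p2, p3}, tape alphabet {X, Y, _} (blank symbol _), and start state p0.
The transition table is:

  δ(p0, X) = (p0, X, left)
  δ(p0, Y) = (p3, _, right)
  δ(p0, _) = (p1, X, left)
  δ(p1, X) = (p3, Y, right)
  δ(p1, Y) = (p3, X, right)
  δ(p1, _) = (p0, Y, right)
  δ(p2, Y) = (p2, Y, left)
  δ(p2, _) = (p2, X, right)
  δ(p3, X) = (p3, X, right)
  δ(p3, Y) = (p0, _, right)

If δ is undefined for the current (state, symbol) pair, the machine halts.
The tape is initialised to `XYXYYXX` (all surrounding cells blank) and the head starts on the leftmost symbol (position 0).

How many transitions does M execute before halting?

17

p0 | __[X]YXYYXX_   read X → write X, move left, go to p0
p0 | _[_]XYXYYXX_   read _ → write X, move left, go to p1
p1 | [_]XXYXYYXX_   read _ → write Y, move right, go to p0
p0 | Y[X]XYXYYXX_   read X → write X, move left, go to p0
p0 | [Y]XXYXYYXX_   read Y → write _, move right, go to p3
p3 | _[X]XYXYYXX_   read X → write X, move right, go to p3
p3 | _X[X]YXYYXX_   read X → write X, move right, go to p3
p3 | _XX[Y]XYYXX_   read Y → write _, move right, go to p0
p0 | _XX_[X]YYXX_   read X → write X, move left, go to p0
p0 | _XX[_]XYYXX_   read _ → write X, move left, go to p1
p1 | _X[X]XXYYXX_   read X → write Y, move right, go to p3
p3 | _XY[X]XYYXX_   read X → write X, move right, go to p3
p3 | _XYX[X]YYXX_   read X → write X, move right, go to p3
p3 | _XYXX[Y]YXX_   read Y → write _, move right, go to p0
p0 | _XYXX_[Y]XX_   read Y → write _, move right, go to p3
p3 | _XYXX__[X]X_   read X → write X, move right, go to p3
p3 | _XYXX__X[X]_   read X → write X, move right, go to p3
p3 | _XYXX__XX[_]
M halts after 17 transitions.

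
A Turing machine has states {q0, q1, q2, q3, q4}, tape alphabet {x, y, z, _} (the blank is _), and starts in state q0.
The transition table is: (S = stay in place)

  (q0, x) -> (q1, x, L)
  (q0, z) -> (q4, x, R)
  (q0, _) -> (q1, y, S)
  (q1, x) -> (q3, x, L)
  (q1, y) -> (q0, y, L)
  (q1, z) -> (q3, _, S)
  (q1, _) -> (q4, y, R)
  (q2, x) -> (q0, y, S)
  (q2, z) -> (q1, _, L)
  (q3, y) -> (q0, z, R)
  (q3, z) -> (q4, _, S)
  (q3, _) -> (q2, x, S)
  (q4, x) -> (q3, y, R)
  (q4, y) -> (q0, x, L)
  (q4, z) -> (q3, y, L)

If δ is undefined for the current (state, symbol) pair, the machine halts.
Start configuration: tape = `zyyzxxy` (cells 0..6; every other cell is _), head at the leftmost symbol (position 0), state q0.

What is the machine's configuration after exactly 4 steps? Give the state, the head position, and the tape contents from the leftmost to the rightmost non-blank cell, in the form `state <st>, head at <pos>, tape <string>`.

state q4, head at 0, tape yxxyzxxy

state=q0 head=0 tape=_[z]yyzxxy   (q0,z)→(q4,x,R)
state=q4 head=1 tape=_x[y]yzxxy   (q4,y)→(q0,x,L)
state=q0 head=0 tape=_[x]xyzxxy   (q0,x)→(q1,x,L)
state=q1 head=-1 tape=[_]xxyzxxy   (q1,_)→(q4,y,R)
state=q4 head=0 tape=y[x]xyzxxy
After 4 steps: state q4, head at 0, tape yxxyzxxy.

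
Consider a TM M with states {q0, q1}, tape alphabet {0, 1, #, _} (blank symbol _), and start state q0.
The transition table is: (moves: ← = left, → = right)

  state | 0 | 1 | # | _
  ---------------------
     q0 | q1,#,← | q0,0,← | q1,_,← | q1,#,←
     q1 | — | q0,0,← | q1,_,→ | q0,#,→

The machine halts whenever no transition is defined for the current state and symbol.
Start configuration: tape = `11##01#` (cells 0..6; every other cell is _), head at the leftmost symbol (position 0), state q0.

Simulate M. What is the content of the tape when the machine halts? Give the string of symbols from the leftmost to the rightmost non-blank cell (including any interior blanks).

state=q0 head=0 tape=__[1]1##01#   (q0,1)→(q0,0,←)
state=q0 head=-1 tape=_[_]01##01#   (q0,_)→(q1,#,←)
state=q1 head=-2 tape=[_]#01##01#   (q1,_)→(q0,#,→)
state=q0 head=-1 tape=#[#]01##01#   (q0,#)→(q1,_,←)
state=q1 head=-2 tape=[#]_01##01#   (q1,#)→(q1,_,→)
state=q1 head=-1 tape=_[_]01##01#   (q1,_)→(q0,#,→)
state=q0 head=0 tape=_#[0]1##01#   (q0,0)→(q1,#,←)
state=q1 head=-1 tape=_[#]#1##01#   (q1,#)→(q1,_,→)
state=q1 head=0 tape=__[#]1##01#   (q1,#)→(q1,_,→)
state=q1 head=1 tape=___[1]##01#   (q1,1)→(q0,0,←)
state=q0 head=0 tape=__[_]0##01#   (q0,_)→(q1,#,←)
state=q1 head=-1 tape=_[_]#0##01#   (q1,_)→(q0,#,→)
state=q0 head=0 tape=_#[#]0##01#   (q0,#)→(q1,_,←)
state=q1 head=-1 tape=_[#]_0##01#   (q1,#)→(q1,_,→)
state=q1 head=0 tape=__[_]0##01#   (q1,_)→(q0,#,→)
state=q0 head=1 tape=__#[0]##01#   (q0,0)→(q1,#,←)
state=q1 head=0 tape=__[#]###01#   (q1,#)→(q1,_,→)
state=q1 head=1 tape=___[#]##01#   (q1,#)→(q1,_,→)
state=q1 head=2 tape=____[#]#01#   (q1,#)→(q1,_,→)
state=q1 head=3 tape=_____[#]01#   (q1,#)→(q1,_,→)
state=q1 head=4 tape=______[0]1#
The non-blank tape span at halt is 01#.

01#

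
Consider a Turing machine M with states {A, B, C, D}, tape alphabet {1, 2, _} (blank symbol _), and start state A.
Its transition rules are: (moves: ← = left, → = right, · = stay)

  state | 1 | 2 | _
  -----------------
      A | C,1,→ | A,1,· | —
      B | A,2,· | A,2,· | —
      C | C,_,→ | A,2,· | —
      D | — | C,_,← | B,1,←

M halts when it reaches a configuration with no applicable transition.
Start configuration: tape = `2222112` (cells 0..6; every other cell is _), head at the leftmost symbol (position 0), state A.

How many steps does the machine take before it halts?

A | [2]222112_   read 2 → write 1, move ·, go to A
A | [1]222112_   read 1 → write 1, move →, go to C
C | 1[2]22112_   read 2 → write 2, move ·, go to A
A | 1[2]22112_   read 2 → write 1, move ·, go to A
A | 1[1]22112_   read 1 → write 1, move →, go to C
C | 11[2]2112_   read 2 → write 2, move ·, go to A
A | 11[2]2112_   read 2 → write 1, move ·, go to A
A | 11[1]2112_   read 1 → write 1, move →, go to C
C | 111[2]112_   read 2 → write 2, move ·, go to A
A | 111[2]112_   read 2 → write 1, move ·, go to A
A | 111[1]112_   read 1 → write 1, move →, go to C
C | 1111[1]12_   read 1 → write _, move →, go to C
C | 1111_[1]2_   read 1 → write _, move →, go to C
C | 1111__[2]_   read 2 → write 2, move ·, go to A
A | 1111__[2]_   read 2 → write 1, move ·, go to A
A | 1111__[1]_   read 1 → write 1, move →, go to C
C | 1111__1[_]
M halts after 16 transitions.

16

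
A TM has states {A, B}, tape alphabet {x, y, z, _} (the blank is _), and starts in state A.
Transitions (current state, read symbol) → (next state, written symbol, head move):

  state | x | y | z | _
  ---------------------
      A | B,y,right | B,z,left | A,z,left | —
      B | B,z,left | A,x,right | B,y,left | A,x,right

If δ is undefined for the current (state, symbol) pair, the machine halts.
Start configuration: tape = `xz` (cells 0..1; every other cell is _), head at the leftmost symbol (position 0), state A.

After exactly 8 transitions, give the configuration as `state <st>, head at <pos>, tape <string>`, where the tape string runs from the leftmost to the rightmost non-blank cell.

state B, head at 0, tape yzz

A | _[x]z   read x → write y, move right, go to B
B | _y[z]   read z → write y, move left, go to B
B | _[y]y   read y → write x, move right, go to A
A | _x[y]   read y → write z, move left, go to B
B | _[x]z   read x → write z, move left, go to B
B | [_]zz   read _ → write x, move right, go to A
A | x[z]z   read z → write z, move left, go to A
A | [x]zz   read x → write y, move right, go to B
B | y[z]z
After 8 steps: state B, head at 0, tape yzz.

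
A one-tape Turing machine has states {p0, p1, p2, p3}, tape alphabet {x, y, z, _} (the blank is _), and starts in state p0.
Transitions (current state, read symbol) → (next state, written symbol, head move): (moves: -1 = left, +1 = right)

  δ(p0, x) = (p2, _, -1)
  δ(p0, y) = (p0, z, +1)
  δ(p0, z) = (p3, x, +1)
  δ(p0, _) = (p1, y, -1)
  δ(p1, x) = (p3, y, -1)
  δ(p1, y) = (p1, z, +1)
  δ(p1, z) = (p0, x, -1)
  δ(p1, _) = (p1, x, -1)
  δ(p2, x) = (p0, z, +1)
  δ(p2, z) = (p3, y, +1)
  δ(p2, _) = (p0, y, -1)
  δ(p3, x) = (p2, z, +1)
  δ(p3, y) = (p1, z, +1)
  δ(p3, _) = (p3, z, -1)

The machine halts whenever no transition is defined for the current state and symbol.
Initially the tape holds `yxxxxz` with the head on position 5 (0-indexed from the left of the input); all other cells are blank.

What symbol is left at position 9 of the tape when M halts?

x

p0 | yxxxx[z]____   read z → write x, move +1, go to p3
p3 | yxxxxx[_]___   read _ → write z, move -1, go to p3
p3 | yxxxx[x]z___   read x → write z, move +1, go to p2
p2 | yxxxxz[z]___   read z → write y, move +1, go to p3
p3 | yxxxxzy[_]__   read _ → write z, move -1, go to p3
p3 | yxxxxz[y]z__   read y → write z, move +1, go to p1
p1 | yxxxxzz[z]__   read z → write x, move -1, go to p0
p0 | yxxxxz[z]x__   read z → write x, move +1, go to p3
p3 | yxxxxzx[x]__   read x → write z, move +1, go to p2
p2 | yxxxxzxz[_]_   read _ → write y, move -1, go to p0
p0 | yxxxxzx[z]y_   read z → write x, move +1, go to p3
p3 | yxxxxzxx[y]_   read y → write z, move +1, go to p1
p1 | yxxxxzxxz[_]   read _ → write x, move -1, go to p1
p1 | yxxxxzxx[z]x   read z → write x, move -1, go to p0
p0 | yxxxxzx[x]xx   read x → write _, move -1, go to p2
p2 | yxxxxz[x]_xx   read x → write z, move +1, go to p0
p0 | yxxxxzz[_]xx   read _ → write y, move -1, go to p1
p1 | yxxxxz[z]yxx   read z → write x, move -1, go to p0
p0 | yxxxx[z]xyxx   read z → write x, move +1, go to p3
p3 | yxxxxx[x]yxx   read x → write z, move +1, go to p2
p2 | yxxxxxz[y]xx
Cell 9 holds x when M halts.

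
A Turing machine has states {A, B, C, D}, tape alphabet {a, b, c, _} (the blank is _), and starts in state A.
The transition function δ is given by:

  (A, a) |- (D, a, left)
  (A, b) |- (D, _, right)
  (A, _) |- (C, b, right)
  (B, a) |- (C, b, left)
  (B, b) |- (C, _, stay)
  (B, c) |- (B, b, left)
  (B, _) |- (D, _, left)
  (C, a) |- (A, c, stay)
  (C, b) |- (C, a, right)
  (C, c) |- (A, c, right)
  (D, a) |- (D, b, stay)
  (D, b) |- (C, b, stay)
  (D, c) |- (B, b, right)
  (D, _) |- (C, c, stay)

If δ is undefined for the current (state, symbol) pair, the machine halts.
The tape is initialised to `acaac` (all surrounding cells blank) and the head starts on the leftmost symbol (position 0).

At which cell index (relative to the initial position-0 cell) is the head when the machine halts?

3

state=A head=0 tape=_[a]caac   (A,a)→(D,a,left)
state=D head=-1 tape=[_]acaac   (D,_)→(C,c,stay)
state=C head=-1 tape=[c]acaac   (C,c)→(A,c,right)
state=A head=0 tape=c[a]caac   (A,a)→(D,a,left)
state=D head=-1 tape=[c]acaac   (D,c)→(B,b,right)
state=B head=0 tape=b[a]caac   (B,a)→(C,b,left)
state=C head=-1 tape=[b]bcaac   (C,b)→(C,a,right)
state=C head=0 tape=a[b]caac   (C,b)→(C,a,right)
state=C head=1 tape=aa[c]aac   (C,c)→(A,c,right)
state=A head=2 tape=aac[a]ac   (A,a)→(D,a,left)
state=D head=1 tape=aa[c]aac   (D,c)→(B,b,right)
state=B head=2 tape=aab[a]ac   (B,a)→(C,b,left)
state=C head=1 tape=aa[b]bac   (C,b)→(C,a,right)
state=C head=2 tape=aaa[b]ac   (C,b)→(C,a,right)
state=C head=3 tape=aaaa[a]c   (C,a)→(A,c,stay)
state=A head=3 tape=aaaa[c]c
At halt the head is at cell 3.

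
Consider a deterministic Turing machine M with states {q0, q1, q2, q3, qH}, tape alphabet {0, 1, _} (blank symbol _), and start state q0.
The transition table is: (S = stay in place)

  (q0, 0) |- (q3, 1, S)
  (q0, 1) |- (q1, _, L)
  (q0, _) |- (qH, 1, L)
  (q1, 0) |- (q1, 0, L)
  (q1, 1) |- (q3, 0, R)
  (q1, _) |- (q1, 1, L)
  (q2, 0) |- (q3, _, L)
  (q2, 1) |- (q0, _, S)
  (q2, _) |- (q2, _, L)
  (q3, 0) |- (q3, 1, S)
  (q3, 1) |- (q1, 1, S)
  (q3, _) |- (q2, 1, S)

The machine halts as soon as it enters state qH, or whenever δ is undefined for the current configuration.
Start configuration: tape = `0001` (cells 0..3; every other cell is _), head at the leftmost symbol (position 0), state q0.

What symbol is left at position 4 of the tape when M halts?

1

state=q0 head=0 tape=[0]001_   (q0,0)→(q3,1,S)
state=q3 head=0 tape=[1]001_   (q3,1)→(q1,1,S)
state=q1 head=0 tape=[1]001_   (q1,1)→(q3,0,R)
state=q3 head=1 tape=0[0]01_   (q3,0)→(q3,1,S)
state=q3 head=1 tape=0[1]01_   (q3,1)→(q1,1,S)
state=q1 head=1 tape=0[1]01_   (q1,1)→(q3,0,R)
state=q3 head=2 tape=00[0]1_   (q3,0)→(q3,1,S)
state=q3 head=2 tape=00[1]1_   (q3,1)→(q1,1,S)
state=q1 head=2 tape=00[1]1_   (q1,1)→(q3,0,R)
state=q3 head=3 tape=000[1]_   (q3,1)→(q1,1,S)
state=q1 head=3 tape=000[1]_   (q1,1)→(q3,0,R)
state=q3 head=4 tape=0000[_]   (q3,_)→(q2,1,S)
state=q2 head=4 tape=0000[1]   (q2,1)→(q0,_,S)
state=q0 head=4 tape=0000[_]   (q0,_)→(qH,1,L)
state=qH head=3 tape=000[0]1
Cell 4 holds 1 when M halts.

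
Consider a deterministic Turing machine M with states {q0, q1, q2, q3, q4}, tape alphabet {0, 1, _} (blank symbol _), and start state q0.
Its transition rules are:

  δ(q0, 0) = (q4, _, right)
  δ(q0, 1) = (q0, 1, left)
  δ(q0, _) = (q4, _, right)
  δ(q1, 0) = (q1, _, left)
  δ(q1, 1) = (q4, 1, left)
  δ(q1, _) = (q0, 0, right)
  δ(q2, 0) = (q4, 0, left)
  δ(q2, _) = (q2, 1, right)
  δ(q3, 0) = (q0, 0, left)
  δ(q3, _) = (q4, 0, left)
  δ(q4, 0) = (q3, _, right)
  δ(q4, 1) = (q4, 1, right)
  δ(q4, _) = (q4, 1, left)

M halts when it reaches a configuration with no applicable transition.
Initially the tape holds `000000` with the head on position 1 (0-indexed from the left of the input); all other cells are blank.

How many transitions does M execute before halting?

18

state=q0 head=1 tape=0[0]0000_   (q0,0)→(q4,_,right)
state=q4 head=2 tape=0_[0]000_   (q4,0)→(q3,_,right)
state=q3 head=3 tape=0__[0]00_   (q3,0)→(q0,0,left)
state=q0 head=2 tape=0_[_]000_   (q0,_)→(q4,_,right)
state=q4 head=3 tape=0__[0]00_   (q4,0)→(q3,_,right)
state=q3 head=4 tape=0___[0]0_   (q3,0)→(q0,0,left)
state=q0 head=3 tape=0__[_]00_   (q0,_)→(q4,_,right)
state=q4 head=4 tape=0___[0]0_   (q4,0)→(q3,_,right)
state=q3 head=5 tape=0____[0]_   (q3,0)→(q0,0,left)
state=q0 head=4 tape=0___[_]0_   (q0,_)→(q4,_,right)
state=q4 head=5 tape=0____[0]_   (q4,0)→(q3,_,right)
state=q3 head=6 tape=0_____[_]   (q3,_)→(q4,0,left)
state=q4 head=5 tape=0____[_]0   (q4,_)→(q4,1,left)
state=q4 head=4 tape=0___[_]10   (q4,_)→(q4,1,left)
state=q4 head=3 tape=0__[_]110   (q4,_)→(q4,1,left)
state=q4 head=2 tape=0_[_]1110   (q4,_)→(q4,1,left)
state=q4 head=1 tape=0[_]11110   (q4,_)→(q4,1,left)
state=q4 head=0 tape=[0]111110   (q4,0)→(q3,_,right)
state=q3 head=1 tape=_[1]11110
M halts after 18 transitions.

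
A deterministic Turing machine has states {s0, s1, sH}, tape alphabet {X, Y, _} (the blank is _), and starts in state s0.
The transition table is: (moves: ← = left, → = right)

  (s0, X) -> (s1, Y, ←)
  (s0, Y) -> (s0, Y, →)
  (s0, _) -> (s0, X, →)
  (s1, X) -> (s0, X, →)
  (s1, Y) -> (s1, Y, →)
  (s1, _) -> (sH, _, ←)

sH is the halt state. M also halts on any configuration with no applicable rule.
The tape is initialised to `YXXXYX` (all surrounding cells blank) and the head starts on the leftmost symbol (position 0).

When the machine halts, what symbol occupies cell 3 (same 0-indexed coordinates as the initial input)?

Y

state=s0 head=0 tape=[Y]XXXYX_   (s0,Y)→(s0,Y,→)
state=s0 head=1 tape=Y[X]XXYX_   (s0,X)→(s1,Y,←)
state=s1 head=0 tape=[Y]YXXYX_   (s1,Y)→(s1,Y,→)
state=s1 head=1 tape=Y[Y]XXYX_   (s1,Y)→(s1,Y,→)
state=s1 head=2 tape=YY[X]XYX_   (s1,X)→(s0,X,→)
state=s0 head=3 tape=YYX[X]YX_   (s0,X)→(s1,Y,←)
state=s1 head=2 tape=YY[X]YYX_   (s1,X)→(s0,X,→)
state=s0 head=3 tape=YYX[Y]YX_   (s0,Y)→(s0,Y,→)
state=s0 head=4 tape=YYXY[Y]X_   (s0,Y)→(s0,Y,→)
state=s0 head=5 tape=YYXYY[X]_   (s0,X)→(s1,Y,←)
state=s1 head=4 tape=YYXY[Y]Y_   (s1,Y)→(s1,Y,→)
state=s1 head=5 tape=YYXYY[Y]_   (s1,Y)→(s1,Y,→)
state=s1 head=6 tape=YYXYYY[_]   (s1,_)→(sH,_,←)
state=sH head=5 tape=YYXYY[Y]_
Cell 3 holds Y when M halts.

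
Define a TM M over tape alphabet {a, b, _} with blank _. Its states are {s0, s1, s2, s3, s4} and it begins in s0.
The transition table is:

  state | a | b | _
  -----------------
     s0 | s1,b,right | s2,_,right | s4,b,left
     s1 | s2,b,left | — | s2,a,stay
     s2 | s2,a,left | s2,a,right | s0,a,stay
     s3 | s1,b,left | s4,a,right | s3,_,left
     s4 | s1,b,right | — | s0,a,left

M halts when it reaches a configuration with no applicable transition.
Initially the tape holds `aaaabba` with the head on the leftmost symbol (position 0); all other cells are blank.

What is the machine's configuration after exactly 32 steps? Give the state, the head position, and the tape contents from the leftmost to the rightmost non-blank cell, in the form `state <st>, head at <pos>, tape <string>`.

s0 | ____[a]aaabba   read a → write b, move right, go to s1
s1 | ____b[a]aabba   read a → write b, move left, go to s2
s2 | ____[b]baabba   read b → write a, move right, go to s2
s2 | ____a[b]aabba   read b → write a, move right, go to s2
s2 | ____aa[a]abba   read a → write a, move left, go to s2
s2 | ____a[a]aabba   read a → write a, move left, go to s2
s2 | ____[a]aaabba   read a → write a, move left, go to s2
s2 | ___[_]aaaabba   read _ → write a, move stay, go to s0
s0 | ___[a]aaaabba   read a → write b, move right, go to s1
s1 | ___b[a]aaabba   read a → write b, move left, go to s2
s2 | ___[b]baaabba   read b → write a, move right, go to s2
s2 | ___a[b]aaabba   read b → write a, move right, go to s2
s2 | ___aa[a]aabba   read a → write a, move left, go to s2
s2 | ___a[a]aaabba   read a → write a, move left, go to s2
s2 | ___[a]aaaabba   read a → write a, move left, go to s2
s2 | __[_]aaaaabba   read _ → write a, move stay, go to s0
s0 | __[a]aaaaabba   read a → write b, move right, go to s1
s1 | __b[a]aaaabba   read a → write b, move left, go to s2
s2 | __[b]baaaabba   read b → write a, move right, go to s2
s2 | __a[b]aaaabba   read b → write a, move right, go to s2
s2 | __aa[a]aaabba   read a → write a, move left, go to s2
s2 | __a[a]aaaabba   read a → write a, move left, go to s2
s2 | __[a]aaaaabba   read a → write a, move left, go to s2
s2 | _[_]aaaaaabba   read _ → write a, move stay, go to s0
s0 | _[a]aaaaaabba   read a → write b, move right, go to s1
s1 | _b[a]aaaaabba   read a → write b, move left, go to s2
s2 | _[b]baaaaabba   read b → write a, move right, go to s2
s2 | _a[b]aaaaabba   read b → write a, move right, go to s2
s2 | _aa[a]aaaabba   read a → write a, move left, go to s2
s2 | _a[a]aaaaabba   read a → write a, move left, go to s2
s2 | _[a]aaaaaabba   read a → write a, move left, go to s2
s2 | [_]aaaaaaabba   read _ → write a, move stay, go to s0
s0 | [a]aaaaaaabba
After 32 steps: state s0, head at -4, tape aaaaaaaabba.

state s0, head at -4, tape aaaaaaaabba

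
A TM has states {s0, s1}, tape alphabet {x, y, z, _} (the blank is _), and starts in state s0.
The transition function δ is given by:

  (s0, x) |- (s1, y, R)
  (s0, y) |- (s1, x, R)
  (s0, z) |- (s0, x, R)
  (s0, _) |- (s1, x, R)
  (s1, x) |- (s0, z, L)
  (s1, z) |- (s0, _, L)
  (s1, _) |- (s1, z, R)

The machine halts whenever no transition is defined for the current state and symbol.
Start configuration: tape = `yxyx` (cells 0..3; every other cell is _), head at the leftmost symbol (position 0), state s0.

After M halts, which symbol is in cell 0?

s0 | [y]xyx   read y → write x, move R, go to s1
s1 | x[x]yx   read x → write z, move L, go to s0
s0 | [x]zyx   read x → write y, move R, go to s1
s1 | y[z]yx   read z → write _, move L, go to s0
s0 | [y]_yx   read y → write x, move R, go to s1
s1 | x[_]yx   read _ → write z, move R, go to s1
s1 | xz[y]x
Cell 0 holds x when M halts.

x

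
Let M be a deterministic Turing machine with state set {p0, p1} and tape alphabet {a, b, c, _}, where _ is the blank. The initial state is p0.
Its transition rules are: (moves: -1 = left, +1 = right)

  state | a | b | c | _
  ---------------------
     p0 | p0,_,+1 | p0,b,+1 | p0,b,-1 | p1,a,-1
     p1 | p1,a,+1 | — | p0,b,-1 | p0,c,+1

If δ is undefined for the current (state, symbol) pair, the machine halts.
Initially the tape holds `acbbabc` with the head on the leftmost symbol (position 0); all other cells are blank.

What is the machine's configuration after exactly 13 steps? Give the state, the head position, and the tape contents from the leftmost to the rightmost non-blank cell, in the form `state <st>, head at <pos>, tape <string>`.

state=p0 head=0 tape=_[a]cbbabc_   (p0,a)→(p0,_,+1)
state=p0 head=1 tape=__[c]bbabc_   (p0,c)→(p0,b,-1)
state=p0 head=0 tape=_[_]bbbabc_   (p0,_)→(p1,a,-1)
state=p1 head=-1 tape=[_]abbbabc_   (p1,_)→(p0,c,+1)
state=p0 head=0 tape=c[a]bbbabc_   (p0,a)→(p0,_,+1)
state=p0 head=1 tape=c_[b]bbabc_   (p0,b)→(p0,b,+1)
state=p0 head=2 tape=c_b[b]babc_   (p0,b)→(p0,b,+1)
state=p0 head=3 tape=c_bb[b]abc_   (p0,b)→(p0,b,+1)
state=p0 head=4 tape=c_bbb[a]bc_   (p0,a)→(p0,_,+1)
state=p0 head=5 tape=c_bbb_[b]c_   (p0,b)→(p0,b,+1)
state=p0 head=6 tape=c_bbb_b[c]_   (p0,c)→(p0,b,-1)
state=p0 head=5 tape=c_bbb_[b]b_   (p0,b)→(p0,b,+1)
state=p0 head=6 tape=c_bbb_b[b]_   (p0,b)→(p0,b,+1)
state=p0 head=7 tape=c_bbb_bb[_]
After 13 steps: state p0, head at 7, tape c_bbb_bb.

state p0, head at 7, tape c_bbb_bb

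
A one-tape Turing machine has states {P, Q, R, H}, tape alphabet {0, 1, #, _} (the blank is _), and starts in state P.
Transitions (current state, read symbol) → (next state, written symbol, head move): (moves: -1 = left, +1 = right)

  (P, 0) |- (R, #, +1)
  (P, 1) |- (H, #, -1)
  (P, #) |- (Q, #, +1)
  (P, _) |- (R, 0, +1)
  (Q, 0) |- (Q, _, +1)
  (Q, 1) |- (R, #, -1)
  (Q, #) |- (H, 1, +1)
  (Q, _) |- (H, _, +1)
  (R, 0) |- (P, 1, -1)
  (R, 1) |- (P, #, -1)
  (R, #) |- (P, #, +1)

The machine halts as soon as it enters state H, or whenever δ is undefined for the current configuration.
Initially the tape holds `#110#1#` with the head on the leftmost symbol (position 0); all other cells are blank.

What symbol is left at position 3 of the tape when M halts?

state=P head=0 tape=[#]110#1#   (P,#)→(Q,#,+1)
state=Q head=1 tape=#[1]10#1#   (Q,1)→(R,#,-1)
state=R head=0 tape=[#]#10#1#   (R,#)→(P,#,+1)
state=P head=1 tape=#[#]10#1#   (P,#)→(Q,#,+1)
state=Q head=2 tape=##[1]0#1#   (Q,1)→(R,#,-1)
state=R head=1 tape=#[#]#0#1#   (R,#)→(P,#,+1)
state=P head=2 tape=##[#]0#1#   (P,#)→(Q,#,+1)
state=Q head=3 tape=###[0]#1#   (Q,0)→(Q,_,+1)
state=Q head=4 tape=###_[#]1#   (Q,#)→(H,1,+1)
state=H head=5 tape=###_1[1]#
Cell 3 holds _ when M halts.

_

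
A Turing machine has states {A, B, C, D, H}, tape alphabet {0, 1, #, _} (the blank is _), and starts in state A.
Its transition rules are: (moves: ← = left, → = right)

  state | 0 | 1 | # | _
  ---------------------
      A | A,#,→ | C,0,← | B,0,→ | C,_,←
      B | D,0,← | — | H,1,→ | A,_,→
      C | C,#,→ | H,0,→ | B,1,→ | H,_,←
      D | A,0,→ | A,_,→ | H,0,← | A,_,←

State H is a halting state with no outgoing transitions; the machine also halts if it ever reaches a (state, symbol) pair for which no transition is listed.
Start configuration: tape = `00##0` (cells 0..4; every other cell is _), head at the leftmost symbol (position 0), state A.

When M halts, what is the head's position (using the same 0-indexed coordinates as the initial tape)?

4

A | [0]0##0   read 0 → write #, move →, go to A
A | #[0]##0   read 0 → write #, move →, go to A
A | ##[#]#0   read # → write 0, move →, go to B
B | ##0[#]0   read # → write 1, move →, go to H
H | ##01[0]
At halt the head is at cell 4.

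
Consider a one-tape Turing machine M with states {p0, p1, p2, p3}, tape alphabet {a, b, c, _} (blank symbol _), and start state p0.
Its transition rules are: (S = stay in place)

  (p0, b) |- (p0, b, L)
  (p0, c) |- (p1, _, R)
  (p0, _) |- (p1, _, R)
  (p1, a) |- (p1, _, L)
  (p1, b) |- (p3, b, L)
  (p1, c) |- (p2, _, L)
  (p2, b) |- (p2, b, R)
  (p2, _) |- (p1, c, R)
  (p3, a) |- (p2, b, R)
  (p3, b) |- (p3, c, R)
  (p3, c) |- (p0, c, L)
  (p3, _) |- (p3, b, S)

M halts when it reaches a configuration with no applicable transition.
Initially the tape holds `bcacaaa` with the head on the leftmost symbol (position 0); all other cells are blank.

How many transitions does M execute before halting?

10

p0 | _[b]cacaaa   read b → write b, move L, go to p0
p0 | [_]bcacaaa   read _ → write _, move R, go to p1
p1 | _[b]cacaaa   read b → write b, move L, go to p3
p3 | [_]bcacaaa   read _ → write b, move S, go to p3
p3 | [b]bcacaaa   read b → write c, move R, go to p3
p3 | c[b]cacaaa   read b → write c, move R, go to p3
p3 | cc[c]acaaa   read c → write c, move L, go to p0
p0 | c[c]cacaaa   read c → write _, move R, go to p1
p1 | c_[c]acaaa   read c → write _, move L, go to p2
p2 | c[_]_acaaa   read _ → write c, move R, go to p1
p1 | cc[_]acaaa
M halts after 10 transitions.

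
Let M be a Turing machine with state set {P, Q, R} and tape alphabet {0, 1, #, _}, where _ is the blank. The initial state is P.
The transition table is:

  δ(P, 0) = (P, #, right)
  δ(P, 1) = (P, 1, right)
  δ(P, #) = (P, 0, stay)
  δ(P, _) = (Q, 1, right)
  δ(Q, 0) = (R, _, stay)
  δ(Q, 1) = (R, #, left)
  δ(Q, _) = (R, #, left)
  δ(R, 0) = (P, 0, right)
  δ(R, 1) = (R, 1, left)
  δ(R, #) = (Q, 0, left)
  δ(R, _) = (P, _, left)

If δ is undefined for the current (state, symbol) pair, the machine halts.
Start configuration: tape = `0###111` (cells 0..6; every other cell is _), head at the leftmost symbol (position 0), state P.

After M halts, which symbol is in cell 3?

0

P | [0]###111__   read 0 → write #, move right, go to P
P | #[#]##111__   read # → write 0, move stay, go to P
P | #[0]##111__   read 0 → write #, move right, go to P
P | ##[#]#111__   read # → write 0, move stay, go to P
P | ##[0]#111__   read 0 → write #, move right, go to P
P | ###[#]111__   read # → write 0, move stay, go to P
P | ###[0]111__   read 0 → write #, move right, go to P
P | ####[1]11__   read 1 → write 1, move right, go to P
P | ####1[1]1__   read 1 → write 1, move right, go to P
P | ####11[1]__   read 1 → write 1, move right, go to P
P | ####111[_]_   read _ → write 1, move right, go to Q
Q | ####1111[_]   read _ → write #, move left, go to R
R | ####111[1]#   read 1 → write 1, move left, go to R
R | ####11[1]1#   read 1 → write 1, move left, go to R
R | ####1[1]11#   read 1 → write 1, move left, go to R
R | ####[1]111#   read 1 → write 1, move left, go to R
R | ###[#]1111#   read # → write 0, move left, go to Q
Q | ##[#]01111#
Cell 3 holds 0 when M halts.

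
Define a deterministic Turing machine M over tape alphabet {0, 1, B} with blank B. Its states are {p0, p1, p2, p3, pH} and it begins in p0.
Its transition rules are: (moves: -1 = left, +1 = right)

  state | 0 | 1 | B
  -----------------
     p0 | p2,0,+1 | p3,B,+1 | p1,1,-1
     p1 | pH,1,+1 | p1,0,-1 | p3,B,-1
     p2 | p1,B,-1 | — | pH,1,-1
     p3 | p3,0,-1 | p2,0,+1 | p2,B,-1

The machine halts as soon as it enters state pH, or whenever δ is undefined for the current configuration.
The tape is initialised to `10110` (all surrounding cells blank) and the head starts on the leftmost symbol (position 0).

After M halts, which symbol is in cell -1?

1

state=p0 head=0 tape=BB[1]0110   (p0,1)→(p3,B,+1)
state=p3 head=1 tape=BBB[0]110   (p3,0)→(p3,0,-1)
state=p3 head=0 tape=BB[B]0110   (p3,B)→(p2,B,-1)
state=p2 head=-1 tape=B[B]B0110   (p2,B)→(pH,1,-1)
state=pH head=-2 tape=[B]1B0110
Cell -1 holds 1 when M halts.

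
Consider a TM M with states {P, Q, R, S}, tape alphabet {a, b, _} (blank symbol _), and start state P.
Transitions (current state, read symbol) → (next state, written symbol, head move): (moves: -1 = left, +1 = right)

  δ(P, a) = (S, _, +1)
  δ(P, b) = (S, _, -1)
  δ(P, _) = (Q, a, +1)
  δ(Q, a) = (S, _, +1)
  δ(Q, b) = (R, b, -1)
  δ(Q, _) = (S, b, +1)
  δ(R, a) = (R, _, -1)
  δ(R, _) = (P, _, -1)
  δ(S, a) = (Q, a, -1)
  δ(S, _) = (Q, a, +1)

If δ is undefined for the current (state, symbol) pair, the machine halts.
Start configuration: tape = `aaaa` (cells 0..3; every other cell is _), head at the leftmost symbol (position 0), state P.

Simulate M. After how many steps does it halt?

P | __[a]aaa   read a → write _, move +1, go to S
S | ___[a]aa   read a → write a, move -1, go to Q
Q | __[_]aaa   read _ → write b, move +1, go to S
S | __b[a]aa   read a → write a, move -1, go to Q
Q | __[b]aaa   read b → write b, move -1, go to R
R | _[_]baaa   read _ → write _, move -1, go to P
P | [_]_baaa   read _ → write a, move +1, go to Q
Q | a[_]baaa   read _ → write b, move +1, go to S
S | ab[b]aaa
M halts after 8 transitions.

8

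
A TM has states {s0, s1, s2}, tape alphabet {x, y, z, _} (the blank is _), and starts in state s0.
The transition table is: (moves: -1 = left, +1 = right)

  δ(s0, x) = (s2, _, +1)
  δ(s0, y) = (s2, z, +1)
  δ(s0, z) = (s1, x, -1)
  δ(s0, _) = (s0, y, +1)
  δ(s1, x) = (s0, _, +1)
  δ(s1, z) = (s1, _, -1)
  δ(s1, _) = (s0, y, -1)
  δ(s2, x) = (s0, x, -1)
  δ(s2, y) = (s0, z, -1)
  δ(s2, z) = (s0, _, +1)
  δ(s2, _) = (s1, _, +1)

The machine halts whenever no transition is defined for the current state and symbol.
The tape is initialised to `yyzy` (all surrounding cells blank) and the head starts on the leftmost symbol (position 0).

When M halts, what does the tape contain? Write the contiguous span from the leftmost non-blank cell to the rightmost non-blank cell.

yxxzzy

state=s0 head=0 tape=__[y]yzy   (s0,y)→(s2,z,+1)
state=s2 head=1 tape=__z[y]zy   (s2,y)→(s0,z,-1)
state=s0 head=0 tape=__[z]zzy   (s0,z)→(s1,x,-1)
state=s1 head=-1 tape=_[_]xzzy   (s1,_)→(s0,y,-1)
state=s0 head=-2 tape=[_]yxzzy   (s0,_)→(s0,y,+1)
state=s0 head=-1 tape=y[y]xzzy   (s0,y)→(s2,z,+1)
state=s2 head=0 tape=yz[x]zzy   (s2,x)→(s0,x,-1)
state=s0 head=-1 tape=y[z]xzzy   (s0,z)→(s1,x,-1)
state=s1 head=-2 tape=[y]xxzzy
The non-blank tape span at halt is yxxzzy.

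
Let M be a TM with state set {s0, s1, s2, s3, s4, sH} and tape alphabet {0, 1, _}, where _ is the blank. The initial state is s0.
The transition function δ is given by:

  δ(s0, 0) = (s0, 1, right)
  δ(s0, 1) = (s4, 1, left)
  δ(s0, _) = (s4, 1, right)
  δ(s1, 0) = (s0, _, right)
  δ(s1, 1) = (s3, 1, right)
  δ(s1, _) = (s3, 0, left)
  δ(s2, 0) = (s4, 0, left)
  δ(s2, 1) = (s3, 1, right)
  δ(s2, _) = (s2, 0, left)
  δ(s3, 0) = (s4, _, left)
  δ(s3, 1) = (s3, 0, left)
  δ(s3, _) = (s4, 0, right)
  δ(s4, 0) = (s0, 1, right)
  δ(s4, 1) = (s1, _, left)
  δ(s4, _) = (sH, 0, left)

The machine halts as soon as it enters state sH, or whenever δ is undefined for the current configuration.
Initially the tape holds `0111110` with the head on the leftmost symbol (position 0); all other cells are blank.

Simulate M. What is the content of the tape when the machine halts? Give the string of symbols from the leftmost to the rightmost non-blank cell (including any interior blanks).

011_1_10110

state=s0 head=0 tape=__[0]111110__   (s0,0)→(s0,1,right)
state=s0 head=1 tape=__1[1]11110__   (s0,1)→(s4,1,left)
state=s4 head=0 tape=__[1]111110__   (s4,1)→(s1,_,left)
state=s1 head=-1 tape=_[_]_111110__   (s1,_)→(s3,0,left)
state=s3 head=-2 tape=[_]0_111110__   (s3,_)→(s4,0,right)
state=s4 head=-1 tape=0[0]_111110__   (s4,0)→(s0,1,right)
state=s0 head=0 tape=01[_]111110__   (s0,_)→(s4,1,right)
state=s4 head=1 tape=011[1]11110__   (s4,1)→(s1,_,left)
state=s1 head=0 tape=01[1]_11110__   (s1,1)→(s3,1,right)
state=s3 head=1 tape=011[_]11110__   (s3,_)→(s4,0,right)
state=s4 head=2 tape=0110[1]1110__   (s4,1)→(s1,_,left)
state=s1 head=1 tape=011[0]_1110__   (s1,0)→(s0,_,right)
state=s0 head=2 tape=011_[_]1110__   (s0,_)→(s4,1,right)
state=s4 head=3 tape=011_1[1]110__   (s4,1)→(s1,_,left)
state=s1 head=2 tape=011_[1]_110__   (s1,1)→(s3,1,right)
state=s3 head=3 tape=011_1[_]110__   (s3,_)→(s4,0,right)
state=s4 head=4 tape=011_10[1]10__   (s4,1)→(s1,_,left)
state=s1 head=3 tape=011_1[0]_10__   (s1,0)→(s0,_,right)
state=s0 head=4 tape=011_1_[_]10__   (s0,_)→(s4,1,right)
state=s4 head=5 tape=011_1_1[1]0__   (s4,1)→(s1,_,left)
state=s1 head=4 tape=011_1_[1]_0__   (s1,1)→(s3,1,right)
state=s3 head=5 tape=011_1_1[_]0__   (s3,_)→(s4,0,right)
state=s4 head=6 tape=011_1_10[0]__   (s4,0)→(s0,1,right)
state=s0 head=7 tape=011_1_101[_]_   (s0,_)→(s4,1,right)
state=s4 head=8 tape=011_1_1011[_]   (s4,_)→(sH,0,left)
state=sH head=7 tape=011_1_101[1]0
The non-blank tape span at halt is 011_1_10110.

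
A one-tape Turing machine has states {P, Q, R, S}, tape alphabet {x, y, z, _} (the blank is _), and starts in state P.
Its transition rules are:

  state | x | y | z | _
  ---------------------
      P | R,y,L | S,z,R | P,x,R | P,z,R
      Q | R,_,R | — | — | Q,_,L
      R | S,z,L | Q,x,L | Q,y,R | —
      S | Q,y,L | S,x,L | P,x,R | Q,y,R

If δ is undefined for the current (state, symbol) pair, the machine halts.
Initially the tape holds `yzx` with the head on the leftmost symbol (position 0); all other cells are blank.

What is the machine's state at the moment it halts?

state=P head=0 tape=[y]zx__   (P,y)→(S,z,R)
state=S head=1 tape=z[z]x__   (S,z)→(P,x,R)
state=P head=2 tape=zx[x]__   (P,x)→(R,y,L)
state=R head=1 tape=z[x]y__   (R,x)→(S,z,L)
state=S head=0 tape=[z]zy__   (S,z)→(P,x,R)
state=P head=1 tape=x[z]y__   (P,z)→(P,x,R)
state=P head=2 tape=xx[y]__   (P,y)→(S,z,R)
state=S head=3 tape=xxz[_]_   (S,_)→(Q,y,R)
state=Q head=4 tape=xxzy[_]   (Q,_)→(Q,_,L)
state=Q head=3 tape=xxz[y]_
No transition is defined for (Q, y); M halts in state Q.

Q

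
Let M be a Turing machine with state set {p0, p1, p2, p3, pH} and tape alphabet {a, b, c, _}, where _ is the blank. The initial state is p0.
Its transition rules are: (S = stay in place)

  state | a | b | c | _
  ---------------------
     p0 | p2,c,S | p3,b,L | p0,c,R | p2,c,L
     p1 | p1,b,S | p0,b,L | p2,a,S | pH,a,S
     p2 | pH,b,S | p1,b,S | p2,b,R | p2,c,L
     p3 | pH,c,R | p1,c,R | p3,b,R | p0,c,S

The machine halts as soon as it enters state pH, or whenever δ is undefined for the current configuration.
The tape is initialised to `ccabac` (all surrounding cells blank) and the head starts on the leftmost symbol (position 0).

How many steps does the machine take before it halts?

22

p0 | [c]cabac   read c → write c, move R, go to p0
p0 | c[c]abac   read c → write c, move R, go to p0
p0 | cc[a]bac   read a → write c, move S, go to p2
p2 | cc[c]bac   read c → write b, move R, go to p2
p2 | ccb[b]ac   read b → write b, move S, go to p1
p1 | ccb[b]ac   read b → write b, move L, go to p0
p0 | cc[b]bac   read b → write b, move L, go to p3
p3 | c[c]bbac   read c → write b, move R, go to p3
p3 | cb[b]bac   read b → write c, move R, go to p1
p1 | cbc[b]ac   read b → write b, move L, go to p0
p0 | cb[c]bac   read c → write c, move R, go to p0
p0 | cbc[b]ac   read b → write b, move L, go to p3
p3 | cb[c]bac   read c → write b, move R, go to p3
p3 | cbb[b]ac   read b → write c, move R, go to p1
p1 | cbbc[a]c   read a → write b, move S, go to p1
p1 | cbbc[b]c   read b → write b, move L, go to p0
p0 | cbb[c]bc   read c → write c, move R, go to p0
p0 | cbbc[b]c   read b → write b, move L, go to p3
p3 | cbb[c]bc   read c → write b, move R, go to p3
p3 | cbbb[b]c   read b → write c, move R, go to p1
p1 | cbbbc[c]   read c → write a, move S, go to p2
p2 | cbbbc[a]   read a → write b, move S, go to pH
pH | cbbbc[b]
M halts after 22 transitions.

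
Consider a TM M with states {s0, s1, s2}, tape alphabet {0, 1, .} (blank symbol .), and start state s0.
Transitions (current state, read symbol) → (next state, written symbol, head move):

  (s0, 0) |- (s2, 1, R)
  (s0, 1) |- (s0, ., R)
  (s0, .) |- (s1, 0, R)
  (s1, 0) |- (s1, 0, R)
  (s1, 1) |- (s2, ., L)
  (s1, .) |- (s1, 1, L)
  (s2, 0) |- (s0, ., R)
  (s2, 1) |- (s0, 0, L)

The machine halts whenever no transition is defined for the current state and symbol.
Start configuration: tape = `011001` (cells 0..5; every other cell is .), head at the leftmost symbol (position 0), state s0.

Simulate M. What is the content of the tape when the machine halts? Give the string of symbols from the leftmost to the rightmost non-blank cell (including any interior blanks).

s0 | [0]11001.   read 0 → write 1, move R, go to s2
s2 | 1[1]1001.   read 1 → write 0, move L, go to s0
s0 | [1]01001.   read 1 → write ., move R, go to s0
s0 | .[0]1001.   read 0 → write 1, move R, go to s2
s2 | .1[1]001.   read 1 → write 0, move L, go to s0
s0 | .[1]0001.   read 1 → write ., move R, go to s0
s0 | ..[0]001.   read 0 → write 1, move R, go to s2
s2 | ..1[0]01.   read 0 → write ., move R, go to s0
s0 | ..1.[0]1.   read 0 → write 1, move R, go to s2
s2 | ..1.1[1].   read 1 → write 0, move L, go to s0
s0 | ..1.[1]0.   read 1 → write ., move R, go to s0
s0 | ..1..[0].   read 0 → write 1, move R, go to s2
s2 | ..1..1[.]
The non-blank tape span at halt is 1..1.

1..1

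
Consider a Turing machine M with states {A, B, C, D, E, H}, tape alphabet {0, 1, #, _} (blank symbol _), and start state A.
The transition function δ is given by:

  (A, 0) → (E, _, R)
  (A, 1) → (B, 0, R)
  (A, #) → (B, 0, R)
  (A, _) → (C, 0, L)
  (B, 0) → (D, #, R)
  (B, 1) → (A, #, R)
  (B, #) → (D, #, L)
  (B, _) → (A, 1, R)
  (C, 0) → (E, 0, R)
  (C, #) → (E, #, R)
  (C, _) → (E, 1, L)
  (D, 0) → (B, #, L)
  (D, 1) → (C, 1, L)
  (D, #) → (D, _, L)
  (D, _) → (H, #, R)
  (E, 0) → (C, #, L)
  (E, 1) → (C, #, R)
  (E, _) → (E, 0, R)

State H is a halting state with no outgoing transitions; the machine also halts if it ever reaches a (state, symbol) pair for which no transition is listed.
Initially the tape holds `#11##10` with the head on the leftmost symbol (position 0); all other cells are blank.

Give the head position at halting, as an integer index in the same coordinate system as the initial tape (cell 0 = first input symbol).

state=A head=0 tape=__[#]11##10   (A,#)→(B,0,R)
state=B head=1 tape=__0[1]1##10   (B,1)→(A,#,R)
state=A head=2 tape=__0#[1]##10   (A,1)→(B,0,R)
state=B head=3 tape=__0#0[#]#10   (B,#)→(D,#,L)
state=D head=2 tape=__0#[0]##10   (D,0)→(B,#,L)
state=B head=1 tape=__0[#]###10   (B,#)→(D,#,L)
state=D head=0 tape=__[0]####10   (D,0)→(B,#,L)
state=B head=-1 tape=_[_]#####10   (B,_)→(A,1,R)
state=A head=0 tape=_1[#]####10   (A,#)→(B,0,R)
state=B head=1 tape=_10[#]###10   (B,#)→(D,#,L)
state=D head=0 tape=_1[0]####10   (D,0)→(B,#,L)
state=B head=-1 tape=_[1]#####10   (B,1)→(A,#,R)
state=A head=0 tape=_#[#]####10   (A,#)→(B,0,R)
state=B head=1 tape=_#0[#]###10   (B,#)→(D,#,L)
state=D head=0 tape=_#[0]####10   (D,0)→(B,#,L)
state=B head=-1 tape=_[#]#####10   (B,#)→(D,#,L)
state=D head=-2 tape=[_]######10   (D,_)→(H,#,R)
state=H head=-1 tape=#[#]#####10
At halt the head is at cell -1.

-1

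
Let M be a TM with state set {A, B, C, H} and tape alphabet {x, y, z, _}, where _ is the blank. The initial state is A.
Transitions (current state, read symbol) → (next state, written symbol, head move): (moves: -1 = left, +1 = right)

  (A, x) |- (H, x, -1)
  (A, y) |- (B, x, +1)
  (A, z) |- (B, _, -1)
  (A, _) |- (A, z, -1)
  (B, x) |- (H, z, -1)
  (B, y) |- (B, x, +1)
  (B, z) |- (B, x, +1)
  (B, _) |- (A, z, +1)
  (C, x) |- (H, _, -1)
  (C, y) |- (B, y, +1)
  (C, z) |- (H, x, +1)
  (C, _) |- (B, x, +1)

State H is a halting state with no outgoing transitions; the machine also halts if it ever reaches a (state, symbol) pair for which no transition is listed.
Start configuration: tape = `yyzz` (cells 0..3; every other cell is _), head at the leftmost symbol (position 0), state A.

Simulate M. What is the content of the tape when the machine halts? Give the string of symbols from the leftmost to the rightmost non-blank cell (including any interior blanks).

xxxz_z

state=A head=0 tape=[y]yzz__   (A,y)→(B,x,+1)
state=B head=1 tape=x[y]zz__   (B,y)→(B,x,+1)
state=B head=2 tape=xx[z]z__   (B,z)→(B,x,+1)
state=B head=3 tape=xxx[z]__   (B,z)→(B,x,+1)
state=B head=4 tape=xxxx[_]_   (B,_)→(A,z,+1)
state=A head=5 tape=xxxxz[_]   (A,_)→(A,z,-1)
state=A head=4 tape=xxxx[z]z   (A,z)→(B,_,-1)
state=B head=3 tape=xxx[x]_z   (B,x)→(H,z,-1)
state=H head=2 tape=xx[x]z_z
The non-blank tape span at halt is xxxz_z.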